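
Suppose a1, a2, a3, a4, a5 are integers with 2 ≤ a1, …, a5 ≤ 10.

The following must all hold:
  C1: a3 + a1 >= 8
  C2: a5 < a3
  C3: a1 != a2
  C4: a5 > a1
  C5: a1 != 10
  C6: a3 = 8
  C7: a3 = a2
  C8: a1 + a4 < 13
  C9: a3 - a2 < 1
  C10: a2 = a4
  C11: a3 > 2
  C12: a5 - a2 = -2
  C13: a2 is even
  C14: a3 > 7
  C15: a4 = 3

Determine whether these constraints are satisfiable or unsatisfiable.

Constraint 6 fixes a3 = 8 and constraint 15 fixes a4 = 3. Constraints 7 and 10 give a3 = a2 = a4, so a3 = a4. But 8 ≠ 3 — contradiction.

Unsatisfiable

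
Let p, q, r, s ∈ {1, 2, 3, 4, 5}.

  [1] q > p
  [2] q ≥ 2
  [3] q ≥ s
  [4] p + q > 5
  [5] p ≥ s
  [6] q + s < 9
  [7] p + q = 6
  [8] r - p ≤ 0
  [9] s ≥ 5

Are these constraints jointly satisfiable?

From constraints 5 and 9: p ≥ s ≥ 5. From constraint 2: q ≥ 2. Hence p + q ≥ 7. But constraint 7 requires p + q = 6, and 6 < 7. Contradiction.

Unsatisfiable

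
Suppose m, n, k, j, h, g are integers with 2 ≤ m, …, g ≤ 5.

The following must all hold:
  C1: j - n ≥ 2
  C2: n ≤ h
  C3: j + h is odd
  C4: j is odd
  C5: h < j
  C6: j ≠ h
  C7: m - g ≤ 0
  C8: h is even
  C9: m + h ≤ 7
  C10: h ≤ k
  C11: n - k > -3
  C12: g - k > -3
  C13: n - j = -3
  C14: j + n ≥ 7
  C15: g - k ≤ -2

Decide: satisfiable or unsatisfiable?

Take m = 2, n = 2, k = 4, j = 5, h = 2, g = 2. Then constraint 1: j - n = 3; constraint 7: m - g = 0, and every other listed constraint is also met.

Satisfiable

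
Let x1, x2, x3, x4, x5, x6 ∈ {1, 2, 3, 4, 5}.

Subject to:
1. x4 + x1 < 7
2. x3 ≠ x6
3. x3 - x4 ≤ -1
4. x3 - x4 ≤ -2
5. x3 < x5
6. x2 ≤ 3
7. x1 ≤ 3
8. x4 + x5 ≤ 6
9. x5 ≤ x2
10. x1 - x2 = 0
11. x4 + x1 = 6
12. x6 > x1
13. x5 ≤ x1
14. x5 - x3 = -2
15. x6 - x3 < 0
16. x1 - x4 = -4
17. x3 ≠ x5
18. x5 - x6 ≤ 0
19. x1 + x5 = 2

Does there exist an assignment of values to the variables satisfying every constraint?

Unsatisfiable

Constraints 5, 12, 13, and 15 give x5 ≤ x1, x1 < x6, x6 < x3, x3 < x5. Chaining: x5 ≤ x1 < x6 < x3 < x5, which forces x5 < x5 — impossible.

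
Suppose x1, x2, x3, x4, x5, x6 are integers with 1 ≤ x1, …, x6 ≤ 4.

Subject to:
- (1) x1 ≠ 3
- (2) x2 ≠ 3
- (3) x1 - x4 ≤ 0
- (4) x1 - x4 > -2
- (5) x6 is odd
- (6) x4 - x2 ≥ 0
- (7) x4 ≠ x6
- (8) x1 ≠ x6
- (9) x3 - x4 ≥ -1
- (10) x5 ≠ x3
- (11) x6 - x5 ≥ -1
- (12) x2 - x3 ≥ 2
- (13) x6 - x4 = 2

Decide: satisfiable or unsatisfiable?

Constraints 6, 9, and 12 give x3 − x4 ≥ -1, x4 − x2 ≥ 0, x2 − x3 ≥ 2.
Adding all 3 inequalities: the left sides telescope to 0, and the right sides sum to (-1) + 0 + 2 = 1. So 0 ≥ 1, which is false.

Unsatisfiable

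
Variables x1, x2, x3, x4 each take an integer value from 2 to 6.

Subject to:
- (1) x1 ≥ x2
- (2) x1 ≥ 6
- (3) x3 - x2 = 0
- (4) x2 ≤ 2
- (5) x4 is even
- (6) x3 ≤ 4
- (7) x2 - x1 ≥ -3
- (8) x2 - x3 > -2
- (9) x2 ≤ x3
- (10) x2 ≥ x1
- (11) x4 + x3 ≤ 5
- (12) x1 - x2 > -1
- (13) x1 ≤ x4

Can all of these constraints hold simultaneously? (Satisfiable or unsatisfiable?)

Unsatisfiable

From constraints 2 and 10: x2 ≥ x1 and x1 ≥ 6, so x2 ≥ 6. From constraints 6 and 9: x2 ≤ x3 and x3 ≤ 4, so x2 ≤ 4. But 4 < 6, so no value of x2 works.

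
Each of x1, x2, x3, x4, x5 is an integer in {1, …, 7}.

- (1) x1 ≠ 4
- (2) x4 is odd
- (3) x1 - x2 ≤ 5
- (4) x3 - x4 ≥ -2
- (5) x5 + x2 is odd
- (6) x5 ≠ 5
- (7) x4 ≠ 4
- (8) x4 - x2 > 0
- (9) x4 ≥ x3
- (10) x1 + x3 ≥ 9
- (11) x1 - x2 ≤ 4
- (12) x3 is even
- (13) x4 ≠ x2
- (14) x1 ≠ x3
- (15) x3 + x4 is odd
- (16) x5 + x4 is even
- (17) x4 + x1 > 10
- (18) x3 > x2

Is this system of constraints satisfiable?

The assignment x1 = 6, x2 = 2, x3 = 4, x4 = 5, x5 = 1 works:
  constraint 3 holds since x1 - x2 = 4.
  constraint 4 holds since x3 - x4 = -1.
  constraint 8 holds since x4 - x2 = 3.
The rest check out directly.

Satisfiable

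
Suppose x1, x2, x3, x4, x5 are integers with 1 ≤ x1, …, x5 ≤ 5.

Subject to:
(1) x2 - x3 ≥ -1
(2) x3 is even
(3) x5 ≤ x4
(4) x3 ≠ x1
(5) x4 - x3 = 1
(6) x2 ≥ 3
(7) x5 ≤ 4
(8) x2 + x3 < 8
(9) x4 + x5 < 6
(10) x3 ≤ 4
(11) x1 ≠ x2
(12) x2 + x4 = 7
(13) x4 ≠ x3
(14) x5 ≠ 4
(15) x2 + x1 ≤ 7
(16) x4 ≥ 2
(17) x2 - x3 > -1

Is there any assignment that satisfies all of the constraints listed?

Setting (x1, x2, x3, x4, x5) = (3, 4, 2, 3, 1) satisfies everything: constraint 1: x2 - x3 = 2; constraint 5: x4 - x3 = 1; constraint 8: x2 + x3 = 6, and the others follow.

Satisfiable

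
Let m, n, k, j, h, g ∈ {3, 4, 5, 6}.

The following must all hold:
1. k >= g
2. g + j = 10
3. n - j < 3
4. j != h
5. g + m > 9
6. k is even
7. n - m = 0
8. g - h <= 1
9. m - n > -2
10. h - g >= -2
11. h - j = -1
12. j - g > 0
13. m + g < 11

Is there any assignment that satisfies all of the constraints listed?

Satisfiable

Setting (m, n, k, j, h, g) = (6, 6, 6, 6, 5, 4) satisfies everything: constraint 2: g + j = 10; constraint 3: n - j = 0; constraint 5: g + m = 10, and the others follow.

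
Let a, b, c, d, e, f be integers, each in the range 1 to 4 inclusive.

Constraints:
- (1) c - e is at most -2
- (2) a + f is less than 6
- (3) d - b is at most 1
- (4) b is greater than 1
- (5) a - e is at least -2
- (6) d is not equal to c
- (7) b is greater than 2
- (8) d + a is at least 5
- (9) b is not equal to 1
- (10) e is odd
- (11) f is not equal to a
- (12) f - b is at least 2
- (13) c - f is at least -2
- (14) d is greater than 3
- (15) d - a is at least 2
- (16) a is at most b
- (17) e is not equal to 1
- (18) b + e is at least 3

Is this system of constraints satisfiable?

Unsatisfiable

Constraints 1, 3, 5, 12, 13, and 15 give f − b ≥ 2, b − d ≥ -1, d − a ≥ 2, a − e ≥ -2, e − c ≥ 2, c − f ≥ -2.
Adding all 6 inequalities: the left sides telescope to 0, and the right sides sum to 2 + (-1) + 2 + (-2) + 2 + (-2) = 1. So 0 ≥ 1, which is false.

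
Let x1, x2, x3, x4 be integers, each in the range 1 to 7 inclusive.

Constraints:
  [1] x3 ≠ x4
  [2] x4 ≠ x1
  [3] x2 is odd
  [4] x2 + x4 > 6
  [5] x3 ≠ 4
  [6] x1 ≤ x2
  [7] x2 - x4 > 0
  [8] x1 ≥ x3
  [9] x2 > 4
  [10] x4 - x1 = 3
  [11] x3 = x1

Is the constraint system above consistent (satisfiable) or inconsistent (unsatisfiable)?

Satisfiable

Setting (x1, x2, x3, x4) = (1, 5, 1, 4) satisfies everything: constraint 4: x2 + x4 = 9; constraint 7: x2 - x4 = 1, and the others follow.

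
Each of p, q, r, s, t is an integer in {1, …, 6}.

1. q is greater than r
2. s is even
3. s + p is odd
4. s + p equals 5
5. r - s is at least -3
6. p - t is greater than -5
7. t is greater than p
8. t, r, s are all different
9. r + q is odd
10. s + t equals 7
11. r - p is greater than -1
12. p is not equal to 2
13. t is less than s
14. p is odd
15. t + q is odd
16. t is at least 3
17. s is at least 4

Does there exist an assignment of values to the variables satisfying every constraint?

Satisfiable

One satisfying assignment is p = 1, q = 2, r = 1, s = 4, t = 3.
For the less obvious constraints — constraint 4: s + p = 5; constraint 5: r - s = -3; constraint 6: p - t = -2 — and the others hold by inspection.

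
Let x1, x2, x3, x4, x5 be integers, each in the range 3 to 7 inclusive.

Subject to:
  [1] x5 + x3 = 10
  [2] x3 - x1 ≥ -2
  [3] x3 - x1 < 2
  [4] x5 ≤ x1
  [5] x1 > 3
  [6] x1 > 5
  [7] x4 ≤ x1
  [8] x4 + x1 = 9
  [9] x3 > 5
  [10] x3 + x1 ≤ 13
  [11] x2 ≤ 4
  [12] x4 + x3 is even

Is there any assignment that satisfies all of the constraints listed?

Satisfiable

Setting (x1, x2, x3, x4, x5) = (6, 3, 7, 3, 3) satisfies everything: constraint 1: x5 + x3 = 10; constraint 2: x3 - x1 = 1; constraint 3: x3 - x1 = 1, and the others follow.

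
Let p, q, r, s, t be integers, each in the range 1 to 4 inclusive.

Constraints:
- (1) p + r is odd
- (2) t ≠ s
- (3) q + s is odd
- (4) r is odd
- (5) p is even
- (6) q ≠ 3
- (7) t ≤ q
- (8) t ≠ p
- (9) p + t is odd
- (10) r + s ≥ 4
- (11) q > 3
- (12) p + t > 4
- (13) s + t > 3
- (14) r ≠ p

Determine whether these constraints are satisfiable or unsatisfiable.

Satisfiable

The assignment p = 4, q = 4, r = 1, s = 3, t = 1 works:
  constraint 10 holds since r + s = 4.
  constraint 12 holds since p + t = 5.
  constraint 13 holds since s + t = 4.
The rest check out directly.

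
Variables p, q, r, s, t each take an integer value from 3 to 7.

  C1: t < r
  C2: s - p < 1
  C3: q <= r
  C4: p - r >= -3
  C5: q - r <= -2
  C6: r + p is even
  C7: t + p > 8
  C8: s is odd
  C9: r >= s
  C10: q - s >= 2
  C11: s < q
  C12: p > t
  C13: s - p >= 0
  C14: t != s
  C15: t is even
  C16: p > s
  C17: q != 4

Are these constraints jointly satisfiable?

Constraints 4, 5, 10, and 13 give p − r ≥ -3, r − q ≥ 2, q − s ≥ 2, s − p ≥ 0.
Adding all 4 inequalities: the left sides telescope to 0, and the right sides sum to (-3) + 2 + 2 + 0 = 1. So 0 ≥ 1, which is false.

Unsatisfiable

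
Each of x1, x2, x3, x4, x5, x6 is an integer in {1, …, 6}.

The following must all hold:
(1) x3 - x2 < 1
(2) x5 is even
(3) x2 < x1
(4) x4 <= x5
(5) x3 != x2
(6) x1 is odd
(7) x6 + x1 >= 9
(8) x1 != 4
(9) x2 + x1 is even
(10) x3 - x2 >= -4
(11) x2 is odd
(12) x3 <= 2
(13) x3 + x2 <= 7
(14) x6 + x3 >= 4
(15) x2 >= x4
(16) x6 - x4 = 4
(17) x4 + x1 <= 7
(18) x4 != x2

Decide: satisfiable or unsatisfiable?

Satisfiable

Setting (x1, x2, x3, x4, x5, x6) = (5, 3, 1, 1, 2, 5) satisfies everything: constraint 1: x3 - x2 = -2; constraint 7: x6 + x1 = 10; constraint 10: x3 - x2 = -2, and the others follow.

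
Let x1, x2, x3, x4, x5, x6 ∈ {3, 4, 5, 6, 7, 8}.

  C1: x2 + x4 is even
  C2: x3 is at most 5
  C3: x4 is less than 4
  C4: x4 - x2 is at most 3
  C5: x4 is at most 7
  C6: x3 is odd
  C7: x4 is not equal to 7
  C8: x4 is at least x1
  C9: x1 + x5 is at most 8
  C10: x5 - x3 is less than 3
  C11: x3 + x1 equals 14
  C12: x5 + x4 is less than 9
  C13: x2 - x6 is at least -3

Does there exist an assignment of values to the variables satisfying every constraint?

From constraint 2: x3 ≤ 5. From constraints 5 and 8: x1 ≤ x4 ≤ 7. Hence x3 + x1 ≤ 12. But constraint 11 requires x3 + x1 = 14, and 14 > 12. Contradiction.

Unsatisfiable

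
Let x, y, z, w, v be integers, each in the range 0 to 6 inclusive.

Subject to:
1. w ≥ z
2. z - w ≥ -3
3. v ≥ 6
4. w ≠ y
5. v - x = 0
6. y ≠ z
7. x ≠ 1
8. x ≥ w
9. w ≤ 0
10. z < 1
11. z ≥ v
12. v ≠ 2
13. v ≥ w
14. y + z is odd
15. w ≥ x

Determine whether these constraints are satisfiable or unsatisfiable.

From constraints 3 and 11: z ≥ v and v ≥ 6, so z ≥ 6. From constraints 1 and 9: z ≤ w and w ≤ 0, so z ≤ 0. But 0 < 6, so no value of z works.

Unsatisfiable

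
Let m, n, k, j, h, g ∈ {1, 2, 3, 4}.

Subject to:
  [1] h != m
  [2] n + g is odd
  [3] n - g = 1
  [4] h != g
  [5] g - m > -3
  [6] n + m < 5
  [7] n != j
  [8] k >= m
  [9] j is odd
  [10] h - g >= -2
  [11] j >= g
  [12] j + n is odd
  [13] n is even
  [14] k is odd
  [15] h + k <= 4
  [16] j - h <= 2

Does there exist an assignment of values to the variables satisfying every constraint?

Satisfiable

Setting (m, n, k, j, h, g) = (1, 2, 1, 1, 2, 1) satisfies everything: constraint 3: n - g = 1; constraint 5: g - m = 0; constraint 6: n + m = 3, and the others follow.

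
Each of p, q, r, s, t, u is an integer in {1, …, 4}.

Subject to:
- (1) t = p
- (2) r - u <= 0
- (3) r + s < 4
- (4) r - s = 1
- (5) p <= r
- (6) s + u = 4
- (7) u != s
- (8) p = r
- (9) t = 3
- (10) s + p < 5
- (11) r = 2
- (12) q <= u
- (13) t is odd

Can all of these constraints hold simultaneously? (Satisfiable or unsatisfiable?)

Constraint 9 fixes t = 3 and constraint 11 fixes r = 2. Constraints 1 and 8 give t = p = r, so t = r. But 3 ≠ 2 — contradiction.

Unsatisfiable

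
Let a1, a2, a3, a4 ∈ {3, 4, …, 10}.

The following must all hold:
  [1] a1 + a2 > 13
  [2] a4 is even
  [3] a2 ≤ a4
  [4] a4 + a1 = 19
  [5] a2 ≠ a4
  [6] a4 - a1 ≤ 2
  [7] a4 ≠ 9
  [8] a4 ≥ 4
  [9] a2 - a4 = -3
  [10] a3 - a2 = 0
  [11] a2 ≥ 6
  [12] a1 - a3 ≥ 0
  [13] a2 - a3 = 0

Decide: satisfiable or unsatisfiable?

One satisfying assignment is a1 = 9, a2 = 7, a3 = 7, a4 = 10.
For the less obvious constraints — constraint 1: a1 + a2 = 16; constraint 4: a4 + a1 = 19 — and the others hold by inspection.

Satisfiable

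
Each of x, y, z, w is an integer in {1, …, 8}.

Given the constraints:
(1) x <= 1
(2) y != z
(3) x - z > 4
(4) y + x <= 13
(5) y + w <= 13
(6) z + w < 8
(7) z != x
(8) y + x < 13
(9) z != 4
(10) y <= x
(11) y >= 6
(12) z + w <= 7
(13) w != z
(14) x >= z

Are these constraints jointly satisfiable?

From constraint 11: y ≥ 6. From constraints 1 and 10: y ≤ x and x ≤ 1, so y ≤ 1. But 1 < 6, so no value of y works.

Unsatisfiable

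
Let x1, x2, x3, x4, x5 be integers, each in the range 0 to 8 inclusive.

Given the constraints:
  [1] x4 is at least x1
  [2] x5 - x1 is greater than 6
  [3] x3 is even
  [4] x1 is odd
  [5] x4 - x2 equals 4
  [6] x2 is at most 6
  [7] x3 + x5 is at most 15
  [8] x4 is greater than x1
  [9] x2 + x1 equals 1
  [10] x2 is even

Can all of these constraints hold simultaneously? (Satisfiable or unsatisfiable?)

Satisfiable

Try x1 = 1, x2 = 0, x3 = 4, x4 = 4, x5 = 8.
Check constraint 2: x5 - x1 = 7; constraint 5: x4 - x2 = 4; constraint 7: x3 + x5 = 12. The remaining constraints are straightforward to verify.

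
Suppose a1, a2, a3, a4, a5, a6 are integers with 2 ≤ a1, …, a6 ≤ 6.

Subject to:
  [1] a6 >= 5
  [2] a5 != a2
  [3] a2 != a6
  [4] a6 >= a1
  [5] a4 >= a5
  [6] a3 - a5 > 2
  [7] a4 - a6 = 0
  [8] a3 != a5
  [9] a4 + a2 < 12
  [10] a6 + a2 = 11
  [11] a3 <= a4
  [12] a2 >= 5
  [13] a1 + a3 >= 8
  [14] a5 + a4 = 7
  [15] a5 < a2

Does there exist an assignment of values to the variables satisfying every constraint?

Setting (a1, a2, a3, a4, a5, a6) = (4, 6, 5, 5, 2, 5) satisfies everything: constraint 6: a3 - a5 = 3; constraint 7: a4 - a6 = 0, and the others follow.

Satisfiable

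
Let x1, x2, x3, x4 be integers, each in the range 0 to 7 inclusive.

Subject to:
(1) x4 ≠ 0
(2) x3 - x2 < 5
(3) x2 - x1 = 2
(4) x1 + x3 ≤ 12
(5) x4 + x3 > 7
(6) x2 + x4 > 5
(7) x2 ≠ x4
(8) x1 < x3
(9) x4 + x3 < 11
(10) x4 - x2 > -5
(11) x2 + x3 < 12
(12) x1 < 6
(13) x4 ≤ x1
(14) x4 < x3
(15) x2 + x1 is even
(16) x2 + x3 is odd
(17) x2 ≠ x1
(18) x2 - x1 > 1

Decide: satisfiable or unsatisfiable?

The assignment x1 = 2, x2 = 4, x3 = 7, x4 = 2 works:
  constraint 2 holds since x3 - x2 = 3.
  constraint 3 holds since x2 - x1 = 2.
  constraint 4 holds since x1 + x3 = 9.
The rest check out directly.

Satisfiable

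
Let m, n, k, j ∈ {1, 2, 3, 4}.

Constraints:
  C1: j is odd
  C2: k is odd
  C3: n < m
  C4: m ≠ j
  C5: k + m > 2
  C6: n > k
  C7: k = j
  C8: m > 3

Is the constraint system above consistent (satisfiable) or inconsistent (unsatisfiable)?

One satisfying assignment is m = 4, n = 2, k = 1, j = 1.
For the less obvious constraints — constraint 1: j = 1 is odd; constraint 5: k + m = 5 — and the others hold by inspection.

Satisfiable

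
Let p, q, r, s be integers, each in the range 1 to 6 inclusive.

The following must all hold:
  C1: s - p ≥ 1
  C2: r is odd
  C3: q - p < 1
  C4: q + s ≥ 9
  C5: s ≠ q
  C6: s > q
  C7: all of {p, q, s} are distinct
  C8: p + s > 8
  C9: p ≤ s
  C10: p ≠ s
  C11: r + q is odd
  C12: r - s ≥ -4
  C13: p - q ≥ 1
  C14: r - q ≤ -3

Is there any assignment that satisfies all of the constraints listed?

Unsatisfiable

Constraints 1, 12, 13, and 14 give r − s ≥ -4, s − p ≥ 1, p − q ≥ 1, q − r ≥ 3.
Adding all 4 inequalities: the left sides telescope to 0, and the right sides sum to (-4) + 1 + 1 + 3 = 1. So 0 ≥ 1, which is false.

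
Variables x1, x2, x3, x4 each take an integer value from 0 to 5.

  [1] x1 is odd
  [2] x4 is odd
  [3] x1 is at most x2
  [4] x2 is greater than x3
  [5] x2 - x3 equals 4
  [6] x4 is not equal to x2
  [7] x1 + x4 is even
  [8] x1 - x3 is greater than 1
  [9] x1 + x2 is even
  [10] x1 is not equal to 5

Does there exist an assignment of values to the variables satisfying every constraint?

Try x1 = 3, x2 = 5, x3 = 1, x4 = 1.
Check constraint 5: x2 - x3 = 4; constraint 8: x1 - x3 = 2. The remaining constraints are straightforward to verify.

Satisfiable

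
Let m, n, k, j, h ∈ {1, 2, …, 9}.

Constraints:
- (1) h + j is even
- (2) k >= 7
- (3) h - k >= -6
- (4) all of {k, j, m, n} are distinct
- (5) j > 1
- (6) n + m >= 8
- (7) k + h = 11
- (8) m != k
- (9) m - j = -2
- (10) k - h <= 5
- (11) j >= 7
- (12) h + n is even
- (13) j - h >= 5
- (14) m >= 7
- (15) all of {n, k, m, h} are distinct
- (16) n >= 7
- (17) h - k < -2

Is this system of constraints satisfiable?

Unsatisfiable

Constraints 2, 11, 14, and 16 confine each of k, j, m, n to the 3 values {7, …, 9} (the domain already gives each ≤ 9).
Constraint 4 requires all 4 of them to be distinct, but only 3 values are available — impossible by the pigeonhole principle.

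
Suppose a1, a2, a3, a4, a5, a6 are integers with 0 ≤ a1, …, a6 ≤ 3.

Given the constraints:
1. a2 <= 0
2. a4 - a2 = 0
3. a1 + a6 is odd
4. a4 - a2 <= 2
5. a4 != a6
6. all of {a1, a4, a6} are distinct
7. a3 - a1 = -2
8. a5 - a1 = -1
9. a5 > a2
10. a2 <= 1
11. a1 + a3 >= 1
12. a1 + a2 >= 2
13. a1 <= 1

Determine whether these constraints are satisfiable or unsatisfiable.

From constraint 13: a1 ≤ 1. From constraint 1: a2 ≤ 0. Hence a1 + a2 ≤ 1. But constraint 12 requires a1 + a2 ≥ 2, and 2 > 1. Contradiction.

Unsatisfiable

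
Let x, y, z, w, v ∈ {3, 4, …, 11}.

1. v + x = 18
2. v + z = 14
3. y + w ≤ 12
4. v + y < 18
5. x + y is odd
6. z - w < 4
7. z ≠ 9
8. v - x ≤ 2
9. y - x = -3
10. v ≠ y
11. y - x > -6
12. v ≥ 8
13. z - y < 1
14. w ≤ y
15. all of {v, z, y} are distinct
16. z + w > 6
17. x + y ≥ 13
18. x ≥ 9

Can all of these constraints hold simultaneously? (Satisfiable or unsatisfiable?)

Take x = 9, y = 6, z = 5, w = 3, v = 9. Then constraint 1: v + x = 18; constraint 2: v + z = 14; constraint 3: y + w = 9, and every other listed constraint is also met.

Satisfiable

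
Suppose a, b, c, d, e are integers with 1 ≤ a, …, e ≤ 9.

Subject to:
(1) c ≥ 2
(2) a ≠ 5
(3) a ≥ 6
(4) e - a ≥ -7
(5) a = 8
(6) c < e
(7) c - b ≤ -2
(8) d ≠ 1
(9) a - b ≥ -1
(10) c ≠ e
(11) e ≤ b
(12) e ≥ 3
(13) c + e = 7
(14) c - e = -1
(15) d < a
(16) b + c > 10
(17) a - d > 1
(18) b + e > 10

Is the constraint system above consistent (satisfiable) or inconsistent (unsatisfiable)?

Try a = 8, b = 8, c = 3, d = 4, e = 4.
Check constraint 4: e - a = -4; constraint 7: c - b = -5; constraint 9: a - b = 0. The remaining constraints are straightforward to verify.

Satisfiable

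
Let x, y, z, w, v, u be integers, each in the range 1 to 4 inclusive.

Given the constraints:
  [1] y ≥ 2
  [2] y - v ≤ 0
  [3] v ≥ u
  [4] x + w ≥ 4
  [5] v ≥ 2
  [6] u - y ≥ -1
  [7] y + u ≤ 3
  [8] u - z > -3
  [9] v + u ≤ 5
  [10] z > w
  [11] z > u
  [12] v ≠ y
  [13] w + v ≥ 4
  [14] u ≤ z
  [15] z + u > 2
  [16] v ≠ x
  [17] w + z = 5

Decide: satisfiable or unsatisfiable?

One satisfying assignment is x = 4, y = 2, z = 3, w = 2, v = 3, u = 1.
For the less obvious constraints — constraint 2: y - v = -1; constraint 4: x + w = 6; constraint 6: u - y = -1 — and the others hold by inspection.

Satisfiable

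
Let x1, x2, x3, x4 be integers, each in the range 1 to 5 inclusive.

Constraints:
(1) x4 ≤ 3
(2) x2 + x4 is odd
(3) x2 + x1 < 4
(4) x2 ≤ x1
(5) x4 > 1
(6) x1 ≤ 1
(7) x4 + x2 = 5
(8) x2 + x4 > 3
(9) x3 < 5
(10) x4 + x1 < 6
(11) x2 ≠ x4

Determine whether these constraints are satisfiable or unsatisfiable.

From constraint 1: x4 ≤ 3. From constraints 4 and 6: x2 ≤ x1 ≤ 1. Hence x4 + x2 ≤ 4. But constraint 7 requires x4 + x2 = 5, and 5 > 4. Contradiction.

Unsatisfiable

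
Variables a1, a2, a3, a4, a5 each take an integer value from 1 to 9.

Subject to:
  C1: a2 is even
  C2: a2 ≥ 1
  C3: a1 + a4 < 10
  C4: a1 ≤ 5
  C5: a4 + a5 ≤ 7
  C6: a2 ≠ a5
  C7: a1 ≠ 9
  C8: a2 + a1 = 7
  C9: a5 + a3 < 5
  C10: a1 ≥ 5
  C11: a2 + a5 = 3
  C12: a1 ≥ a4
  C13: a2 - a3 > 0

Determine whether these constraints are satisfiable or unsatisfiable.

Try a1 = 5, a2 = 2, a3 = 1, a4 = 4, a5 = 1.
Check constraint 3: a1 + a4 = 9; constraint 5: a4 + a5 = 5. The remaining constraints are straightforward to verify.

Satisfiable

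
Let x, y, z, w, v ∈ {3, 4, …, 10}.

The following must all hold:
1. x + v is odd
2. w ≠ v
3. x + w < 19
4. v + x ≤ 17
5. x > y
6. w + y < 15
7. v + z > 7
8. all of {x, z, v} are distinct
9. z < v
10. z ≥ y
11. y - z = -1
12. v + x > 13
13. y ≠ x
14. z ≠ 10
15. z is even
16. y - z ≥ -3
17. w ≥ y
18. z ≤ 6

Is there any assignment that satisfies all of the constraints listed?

One satisfying assignment is x = 9, y = 3, z = 4, w = 9, v = 6.
For the less obvious constraints — constraint 3: x + w = 18; constraint 4: v + x = 15; constraint 6: w + y = 12 — and the others hold by inspection.

Satisfiable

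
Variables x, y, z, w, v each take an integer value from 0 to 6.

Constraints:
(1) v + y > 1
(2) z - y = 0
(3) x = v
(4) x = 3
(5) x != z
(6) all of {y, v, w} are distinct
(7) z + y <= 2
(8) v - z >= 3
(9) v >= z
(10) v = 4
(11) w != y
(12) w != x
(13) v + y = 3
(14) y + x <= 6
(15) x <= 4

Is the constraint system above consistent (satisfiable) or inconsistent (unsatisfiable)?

Constraint 4 fixes x = 3 and constraint 10 fixes v = 4, but constraint 3 requires x = v. Since 3 ≠ 4, contradiction.

Unsatisfiable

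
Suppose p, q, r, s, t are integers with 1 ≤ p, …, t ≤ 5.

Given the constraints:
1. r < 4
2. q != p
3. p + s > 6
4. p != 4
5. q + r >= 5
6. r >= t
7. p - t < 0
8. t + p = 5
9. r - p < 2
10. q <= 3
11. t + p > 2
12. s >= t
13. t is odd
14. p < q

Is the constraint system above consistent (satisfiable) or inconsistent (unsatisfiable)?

Satisfiable

Setting (p, q, r, s, t) = (2, 3, 3, 5, 3) satisfies everything: constraint 3: p + s = 7; constraint 5: q + r = 6, and the others follow.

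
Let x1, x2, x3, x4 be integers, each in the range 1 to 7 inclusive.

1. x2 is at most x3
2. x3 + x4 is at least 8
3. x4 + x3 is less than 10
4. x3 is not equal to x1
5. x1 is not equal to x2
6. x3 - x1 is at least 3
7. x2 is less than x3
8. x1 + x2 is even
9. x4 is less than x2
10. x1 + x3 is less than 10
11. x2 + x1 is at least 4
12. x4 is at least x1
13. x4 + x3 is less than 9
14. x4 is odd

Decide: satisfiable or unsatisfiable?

The assignment x1 = 1, x2 = 5, x3 = 7, x4 = 1 works:
  constraint 2 holds since x3 + x4 = 8.
  constraint 3 holds since x4 + x3 = 8.
  constraint 6 holds since x3 - x1 = 6.
The rest check out directly.

Satisfiable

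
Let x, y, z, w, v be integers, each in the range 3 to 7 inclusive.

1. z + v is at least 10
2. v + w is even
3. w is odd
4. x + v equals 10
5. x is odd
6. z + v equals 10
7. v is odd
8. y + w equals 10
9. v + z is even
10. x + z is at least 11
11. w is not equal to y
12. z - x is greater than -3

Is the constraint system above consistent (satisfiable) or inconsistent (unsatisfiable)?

Satisfiable

Take x = 7, y = 3, z = 7, w = 7, v = 3. Then constraint 1: z + v = 10; constraint 4: x + v = 10; constraint 6: z + v = 10, and every other listed constraint is also met.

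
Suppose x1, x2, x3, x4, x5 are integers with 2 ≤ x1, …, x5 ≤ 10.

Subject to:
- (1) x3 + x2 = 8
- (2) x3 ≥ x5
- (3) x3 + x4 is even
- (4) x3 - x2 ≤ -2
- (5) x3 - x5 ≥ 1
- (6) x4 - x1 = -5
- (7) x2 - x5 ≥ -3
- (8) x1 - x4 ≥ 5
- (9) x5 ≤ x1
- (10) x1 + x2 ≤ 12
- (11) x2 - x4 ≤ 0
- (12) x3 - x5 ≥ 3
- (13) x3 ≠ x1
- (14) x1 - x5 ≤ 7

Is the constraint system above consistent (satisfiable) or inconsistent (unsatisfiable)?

Unsatisfiable

Constraints 4, 5, 8, 11, and 14 give x2 − x3 ≥ 2, x3 − x5 ≥ 1, x5 − x1 ≥ -7, x1 − x4 ≥ 5, x4 − x2 ≥ 0.
Adding all 5 inequalities: the left sides telescope to 0, and the right sides sum to 2 + 1 + (-7) + 5 + 0 = 1. So 0 ≥ 1, which is false.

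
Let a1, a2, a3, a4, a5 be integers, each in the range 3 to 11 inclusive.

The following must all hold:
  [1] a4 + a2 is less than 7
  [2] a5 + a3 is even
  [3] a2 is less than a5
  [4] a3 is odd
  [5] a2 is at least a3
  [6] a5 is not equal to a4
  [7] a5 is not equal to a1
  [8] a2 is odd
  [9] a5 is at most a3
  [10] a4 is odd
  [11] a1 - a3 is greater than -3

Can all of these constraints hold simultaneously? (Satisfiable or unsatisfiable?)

Constraints 3, 5, and 9 give a5 ≤ a3, a3 ≤ a2, a2 < a5. Chaining: a5 ≤ a3 ≤ a2 < a5, which forces a5 < a5 — impossible.

Unsatisfiable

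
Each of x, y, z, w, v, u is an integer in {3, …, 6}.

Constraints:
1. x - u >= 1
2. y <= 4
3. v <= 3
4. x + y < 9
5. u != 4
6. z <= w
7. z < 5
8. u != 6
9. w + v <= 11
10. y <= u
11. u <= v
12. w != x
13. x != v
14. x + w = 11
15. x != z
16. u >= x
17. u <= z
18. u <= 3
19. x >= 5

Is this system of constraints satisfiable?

From constraints 16 and 19: u ≥ x and x ≥ 5, so u ≥ 5. From constraints 3 and 11: u ≤ v and v ≤ 3, so u ≤ 3. But 3 < 5, so no value of u works.

Unsatisfiable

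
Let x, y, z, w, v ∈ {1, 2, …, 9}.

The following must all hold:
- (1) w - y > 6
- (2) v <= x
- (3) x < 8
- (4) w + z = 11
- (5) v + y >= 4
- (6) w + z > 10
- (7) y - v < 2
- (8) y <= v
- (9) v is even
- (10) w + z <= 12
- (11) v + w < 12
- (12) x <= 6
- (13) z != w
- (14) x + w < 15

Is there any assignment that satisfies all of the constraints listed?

Satisfiable

One satisfying assignment is x = 5, y = 2, z = 2, w = 9, v = 2.
For the less obvious constraints — constraint 1: w - y = 7; constraint 4: w + z = 11 — and the others hold by inspection.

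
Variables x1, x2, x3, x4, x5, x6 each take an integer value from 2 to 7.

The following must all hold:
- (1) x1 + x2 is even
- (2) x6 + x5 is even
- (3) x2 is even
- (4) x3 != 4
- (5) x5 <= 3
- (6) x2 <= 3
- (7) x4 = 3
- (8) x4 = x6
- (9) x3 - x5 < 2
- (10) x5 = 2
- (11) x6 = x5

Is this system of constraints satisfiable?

Constraint 7 fixes x4 = 3 and constraint 10 fixes x5 = 2. Constraints 8 and 11 give x4 = x6 = x5, so x4 = x5. But 3 ≠ 2 — contradiction.

Unsatisfiable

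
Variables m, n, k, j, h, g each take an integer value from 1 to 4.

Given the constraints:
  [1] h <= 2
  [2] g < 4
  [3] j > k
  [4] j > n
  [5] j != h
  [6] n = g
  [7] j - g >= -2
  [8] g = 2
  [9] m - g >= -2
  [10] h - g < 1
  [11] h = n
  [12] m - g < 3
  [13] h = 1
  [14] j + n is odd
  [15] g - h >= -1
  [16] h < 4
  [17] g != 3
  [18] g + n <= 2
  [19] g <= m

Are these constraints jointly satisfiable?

Constraint 13 fixes h = 1 and constraint 8 fixes g = 2. Constraints 6 and 11 give h = n = g, so h = g. But 1 ≠ 2 — contradiction.

Unsatisfiable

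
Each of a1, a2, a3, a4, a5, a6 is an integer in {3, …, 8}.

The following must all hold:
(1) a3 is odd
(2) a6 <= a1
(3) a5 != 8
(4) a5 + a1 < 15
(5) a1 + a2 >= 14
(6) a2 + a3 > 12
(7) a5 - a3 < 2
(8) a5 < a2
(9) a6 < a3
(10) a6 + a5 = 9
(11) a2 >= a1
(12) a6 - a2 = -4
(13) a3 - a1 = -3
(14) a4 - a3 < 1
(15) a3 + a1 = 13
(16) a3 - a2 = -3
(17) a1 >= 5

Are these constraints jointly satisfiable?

One satisfying assignment is a1 = 8, a2 = 8, a3 = 5, a4 = 4, a5 = 5, a6 = 4.
For the less obvious constraints — constraint 4: a5 + a1 = 13; constraint 5: a1 + a2 = 16; constraint 6: a2 + a3 = 13 — and the others hold by inspection.

Satisfiable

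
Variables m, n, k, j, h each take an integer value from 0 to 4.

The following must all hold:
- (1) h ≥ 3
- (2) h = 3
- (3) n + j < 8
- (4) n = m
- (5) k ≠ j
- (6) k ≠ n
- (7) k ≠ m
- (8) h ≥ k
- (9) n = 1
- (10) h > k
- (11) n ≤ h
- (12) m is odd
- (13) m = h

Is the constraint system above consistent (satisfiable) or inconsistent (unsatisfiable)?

Unsatisfiable

Constraint 9 fixes n = 1 and constraint 2 fixes h = 3. Constraints 4 and 13 give n = m = h, so n = h. But 1 ≠ 3 — contradiction.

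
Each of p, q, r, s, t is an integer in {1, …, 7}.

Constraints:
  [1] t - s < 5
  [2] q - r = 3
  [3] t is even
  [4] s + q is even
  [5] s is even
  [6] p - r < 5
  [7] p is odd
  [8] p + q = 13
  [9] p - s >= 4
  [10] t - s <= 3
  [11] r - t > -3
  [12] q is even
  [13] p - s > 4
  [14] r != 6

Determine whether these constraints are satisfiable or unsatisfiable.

Satisfiable

Take p = 7, q = 6, r = 3, s = 2, t = 4. Then constraint 1: t - s = 2; constraint 2: q - r = 3, and every other listed constraint is also met.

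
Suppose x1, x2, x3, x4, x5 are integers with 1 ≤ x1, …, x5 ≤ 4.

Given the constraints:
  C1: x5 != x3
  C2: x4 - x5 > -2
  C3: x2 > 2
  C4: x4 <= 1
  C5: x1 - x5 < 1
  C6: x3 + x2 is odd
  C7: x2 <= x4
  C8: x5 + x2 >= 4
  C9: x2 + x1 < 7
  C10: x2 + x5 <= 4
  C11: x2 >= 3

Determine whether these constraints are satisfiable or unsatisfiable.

Unsatisfiable

From constraint 11: x2 ≥ 3. From constraints 4 and 7: x2 ≤ x4 and x4 ≤ 1, so x2 ≤ 1. But 1 < 3, so no value of x2 works.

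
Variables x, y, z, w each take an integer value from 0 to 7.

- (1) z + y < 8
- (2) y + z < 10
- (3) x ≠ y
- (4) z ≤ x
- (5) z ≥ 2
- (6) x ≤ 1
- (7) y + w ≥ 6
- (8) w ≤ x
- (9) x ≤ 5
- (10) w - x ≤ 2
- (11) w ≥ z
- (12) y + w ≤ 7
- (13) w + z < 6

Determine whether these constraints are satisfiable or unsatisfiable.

From constraints 5 and 11: w ≥ z and z ≥ 2, so w ≥ 2. From constraints 6 and 8: w ≤ x and x ≤ 1, so w ≤ 1. But 1 < 2, so no value of w works.

Unsatisfiable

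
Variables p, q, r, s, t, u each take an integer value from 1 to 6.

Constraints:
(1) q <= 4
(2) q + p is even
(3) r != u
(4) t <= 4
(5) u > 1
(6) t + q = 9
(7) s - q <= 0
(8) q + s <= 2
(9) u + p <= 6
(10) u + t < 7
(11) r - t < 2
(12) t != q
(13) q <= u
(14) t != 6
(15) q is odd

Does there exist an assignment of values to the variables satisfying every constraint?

From constraint 4: t ≤ 4. From constraint 1: q ≤ 4. Hence t + q ≤ 8. But constraint 6 requires t + q = 9, and 9 > 8. Contradiction.

Unsatisfiable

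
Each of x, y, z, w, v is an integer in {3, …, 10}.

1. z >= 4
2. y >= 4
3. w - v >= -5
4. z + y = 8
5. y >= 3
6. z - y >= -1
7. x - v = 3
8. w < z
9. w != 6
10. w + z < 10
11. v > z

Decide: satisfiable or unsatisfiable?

Try x = 10, y = 4, z = 4, w = 3, v = 7.
Check constraint 3: w - v = -4; constraint 4: z + y = 8; constraint 6: z - y = 0. The remaining constraints are straightforward to verify.

Satisfiable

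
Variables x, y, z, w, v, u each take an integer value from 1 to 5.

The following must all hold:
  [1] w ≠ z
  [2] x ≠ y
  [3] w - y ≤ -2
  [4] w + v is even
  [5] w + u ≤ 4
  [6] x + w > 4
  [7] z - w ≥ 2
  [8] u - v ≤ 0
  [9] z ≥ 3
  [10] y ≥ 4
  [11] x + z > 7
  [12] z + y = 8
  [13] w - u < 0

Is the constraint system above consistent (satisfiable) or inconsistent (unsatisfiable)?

Satisfiable

Setting (x, y, z, w, v, u) = (5, 4, 4, 1, 5, 3) satisfies everything: constraint 3: w - y = -3; constraint 5: w + u = 4, and the others follow.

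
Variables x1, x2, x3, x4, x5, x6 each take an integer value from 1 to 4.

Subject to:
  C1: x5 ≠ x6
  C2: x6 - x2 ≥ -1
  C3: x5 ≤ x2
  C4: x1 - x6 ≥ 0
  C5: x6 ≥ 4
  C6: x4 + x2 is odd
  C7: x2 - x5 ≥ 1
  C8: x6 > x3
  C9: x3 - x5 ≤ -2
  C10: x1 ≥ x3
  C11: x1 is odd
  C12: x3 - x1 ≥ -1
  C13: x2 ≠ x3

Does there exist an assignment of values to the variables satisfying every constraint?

Unsatisfiable

Constraints 2, 4, 7, 9, and 12 give x2 − x5 ≥ 1, x5 − x3 ≥ 2, x3 − x1 ≥ -1, x1 − x6 ≥ 0, x6 − x2 ≥ -1.
Adding all 5 inequalities: the left sides telescope to 0, and the right sides sum to 1 + 2 + (-1) + 0 + (-1) = 1. So 0 ≥ 1, which is false.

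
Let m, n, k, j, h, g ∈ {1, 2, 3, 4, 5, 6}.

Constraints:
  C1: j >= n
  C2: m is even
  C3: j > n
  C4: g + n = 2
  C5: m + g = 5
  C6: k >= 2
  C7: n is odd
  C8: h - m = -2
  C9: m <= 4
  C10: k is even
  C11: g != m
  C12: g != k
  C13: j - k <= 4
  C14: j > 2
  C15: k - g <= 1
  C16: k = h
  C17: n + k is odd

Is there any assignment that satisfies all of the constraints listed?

Setting (m, n, k, j, h, g) = (4, 1, 2, 3, 2, 1) satisfies everything: constraint 4: g + n = 2; constraint 5: m + g = 5, and the others follow.

Satisfiable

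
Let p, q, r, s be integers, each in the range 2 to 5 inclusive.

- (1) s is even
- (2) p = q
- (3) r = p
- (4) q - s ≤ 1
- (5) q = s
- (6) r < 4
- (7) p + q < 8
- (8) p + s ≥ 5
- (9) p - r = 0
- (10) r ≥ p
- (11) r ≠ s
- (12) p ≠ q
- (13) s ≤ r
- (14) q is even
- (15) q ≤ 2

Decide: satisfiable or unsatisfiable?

Unsatisfiable

From constraints 2, 3, and 5, r = p = q = s, so r = s. But constraint 11 says r ≠ s. Contradiction.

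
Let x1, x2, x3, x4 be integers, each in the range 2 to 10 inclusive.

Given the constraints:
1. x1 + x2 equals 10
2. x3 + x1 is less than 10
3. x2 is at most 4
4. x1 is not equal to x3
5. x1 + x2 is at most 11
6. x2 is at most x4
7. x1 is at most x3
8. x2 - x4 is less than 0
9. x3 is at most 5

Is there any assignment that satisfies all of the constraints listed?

From constraints 7 and 9: x1 ≤ x3 ≤ 5. From constraint 3: x2 ≤ 4. Hence x1 + x2 ≤ 9. But constraint 1 requires x1 + x2 = 10, and 10 > 9. Contradiction.

Unsatisfiable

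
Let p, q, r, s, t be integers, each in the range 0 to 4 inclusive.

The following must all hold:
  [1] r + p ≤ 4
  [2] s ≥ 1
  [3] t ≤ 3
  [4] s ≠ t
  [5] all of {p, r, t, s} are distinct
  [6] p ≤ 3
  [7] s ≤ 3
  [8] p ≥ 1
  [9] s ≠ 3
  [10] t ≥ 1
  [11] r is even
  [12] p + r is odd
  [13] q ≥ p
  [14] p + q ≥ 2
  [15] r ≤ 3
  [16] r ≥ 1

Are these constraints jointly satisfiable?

Unsatisfiable

Constraints 2, 3, 6, 7, 8, 10, 15, and 16 confine each of p, r, t, s to the 3 values {1, …, 3}.
Constraint 5 requires all 4 of them to be distinct, but only 3 values are available — impossible by the pigeonhole principle.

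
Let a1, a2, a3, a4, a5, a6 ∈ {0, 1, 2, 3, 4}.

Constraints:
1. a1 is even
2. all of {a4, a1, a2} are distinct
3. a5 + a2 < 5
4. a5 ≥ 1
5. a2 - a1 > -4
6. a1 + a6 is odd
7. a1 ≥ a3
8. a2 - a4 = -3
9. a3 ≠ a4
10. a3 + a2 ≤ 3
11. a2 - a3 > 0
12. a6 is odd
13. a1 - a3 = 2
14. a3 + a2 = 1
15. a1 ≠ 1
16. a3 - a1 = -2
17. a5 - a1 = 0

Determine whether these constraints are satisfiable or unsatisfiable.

Setting (a1, a2, a3, a4, a5, a6) = (2, 1, 0, 4, 2, 3) satisfies everything: constraint 3: a5 + a2 = 3; constraint 5: a2 - a1 = -1; constraint 8: a2 - a4 = -3, and the others follow.

Satisfiable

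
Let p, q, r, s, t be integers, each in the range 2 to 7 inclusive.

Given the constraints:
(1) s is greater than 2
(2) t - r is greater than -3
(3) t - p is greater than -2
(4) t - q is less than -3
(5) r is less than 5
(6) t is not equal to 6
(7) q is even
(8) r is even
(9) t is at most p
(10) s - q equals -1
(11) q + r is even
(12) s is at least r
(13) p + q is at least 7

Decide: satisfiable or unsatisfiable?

Setting (p, q, r, s, t) = (3, 6, 2, 5, 2) satisfies everything: constraint 2: t - r = 0; constraint 3: t - p = -1, and the others follow.

Satisfiable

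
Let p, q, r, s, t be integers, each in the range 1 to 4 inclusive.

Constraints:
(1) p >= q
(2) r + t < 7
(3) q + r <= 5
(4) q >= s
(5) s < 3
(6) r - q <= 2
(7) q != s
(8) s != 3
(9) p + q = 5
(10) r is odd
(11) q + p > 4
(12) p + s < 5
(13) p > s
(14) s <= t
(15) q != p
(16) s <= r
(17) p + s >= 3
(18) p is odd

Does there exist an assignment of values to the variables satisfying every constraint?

Take p = 3, q = 2, r = 1, s = 1, t = 4. Then constraint 2: r + t = 5; constraint 3: q + r = 3, and every other listed constraint is also met.

Satisfiable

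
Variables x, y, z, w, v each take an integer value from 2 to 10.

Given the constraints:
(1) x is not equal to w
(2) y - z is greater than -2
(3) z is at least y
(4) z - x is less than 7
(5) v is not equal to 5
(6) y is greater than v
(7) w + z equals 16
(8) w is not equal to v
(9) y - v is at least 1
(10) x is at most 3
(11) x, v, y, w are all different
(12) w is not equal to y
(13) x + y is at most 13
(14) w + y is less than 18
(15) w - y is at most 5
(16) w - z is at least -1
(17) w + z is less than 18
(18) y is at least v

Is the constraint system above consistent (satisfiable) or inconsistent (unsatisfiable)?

Try x = 3, y = 7, z = 7, w = 9, v = 4.
Check constraint 2: y - z = 0; constraint 4: z - x = 4. The remaining constraints are straightforward to verify.

Satisfiable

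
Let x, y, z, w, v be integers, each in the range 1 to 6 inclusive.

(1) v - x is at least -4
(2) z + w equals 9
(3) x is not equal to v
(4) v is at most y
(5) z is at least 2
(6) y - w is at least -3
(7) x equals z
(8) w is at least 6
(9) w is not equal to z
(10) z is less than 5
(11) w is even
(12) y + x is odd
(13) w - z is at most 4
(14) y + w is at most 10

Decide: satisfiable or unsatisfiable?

Satisfiable

Take x = 3, y = 4, z = 3, w = 6, v = 1. Then constraint 1: v - x = -2; constraint 2: z + w = 9, and every other listed constraint is also met.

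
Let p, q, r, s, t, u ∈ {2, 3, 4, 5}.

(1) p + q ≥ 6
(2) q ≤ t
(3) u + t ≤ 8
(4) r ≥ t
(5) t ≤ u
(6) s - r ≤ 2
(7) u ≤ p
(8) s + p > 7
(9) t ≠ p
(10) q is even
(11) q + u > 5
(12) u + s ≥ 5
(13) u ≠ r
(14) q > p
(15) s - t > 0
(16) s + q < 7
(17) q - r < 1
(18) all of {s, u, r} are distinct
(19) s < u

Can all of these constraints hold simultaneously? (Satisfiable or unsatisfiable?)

Unsatisfiable

Constraints 2, 7, 14, 15, and 19 give u ≤ p, p < q, q ≤ t, t < s, s < u. Chaining: u ≤ p < q ≤ t < s < u, which forces u < u — impossible.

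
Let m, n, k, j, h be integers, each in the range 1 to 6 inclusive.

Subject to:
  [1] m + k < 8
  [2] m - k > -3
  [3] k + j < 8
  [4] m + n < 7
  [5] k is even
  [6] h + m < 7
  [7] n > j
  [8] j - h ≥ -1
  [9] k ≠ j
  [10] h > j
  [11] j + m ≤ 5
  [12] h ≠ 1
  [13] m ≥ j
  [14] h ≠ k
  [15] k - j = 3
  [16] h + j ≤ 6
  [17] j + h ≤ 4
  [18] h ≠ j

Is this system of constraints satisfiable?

Satisfiable

The assignment m = 2, n = 3, k = 4, j = 1, h = 2 works:
  constraint 1 holds since m + k = 6.
  constraint 2 holds since m - k = -2.
  constraint 3 holds since k + j = 5.
The rest check out directly.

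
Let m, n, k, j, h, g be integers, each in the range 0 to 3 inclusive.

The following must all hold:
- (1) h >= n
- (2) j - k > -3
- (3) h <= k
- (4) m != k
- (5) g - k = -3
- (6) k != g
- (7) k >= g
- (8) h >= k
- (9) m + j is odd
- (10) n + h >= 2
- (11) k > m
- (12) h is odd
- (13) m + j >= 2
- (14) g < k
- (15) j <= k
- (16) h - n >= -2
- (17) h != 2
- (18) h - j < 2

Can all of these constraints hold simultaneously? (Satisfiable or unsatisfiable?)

Satisfiable

Try m = 0, n = 2, k = 3, j = 3, h = 3, g = 0.
Check constraint 2: j - k = 0; constraint 5: g - k = -3. The remaining constraints are straightforward to verify.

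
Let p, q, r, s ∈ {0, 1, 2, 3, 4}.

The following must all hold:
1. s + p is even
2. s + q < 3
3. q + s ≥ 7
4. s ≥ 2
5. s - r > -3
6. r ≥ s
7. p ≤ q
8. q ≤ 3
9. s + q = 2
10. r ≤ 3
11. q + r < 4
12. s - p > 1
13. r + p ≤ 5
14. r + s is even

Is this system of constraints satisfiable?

From constraint 8: q ≤ 3. From constraints 6 and 10: s ≤ r ≤ 3. Hence q + s ≤ 6. But constraint 3 requires q + s ≥ 7, and 7 > 6. Contradiction.

Unsatisfiable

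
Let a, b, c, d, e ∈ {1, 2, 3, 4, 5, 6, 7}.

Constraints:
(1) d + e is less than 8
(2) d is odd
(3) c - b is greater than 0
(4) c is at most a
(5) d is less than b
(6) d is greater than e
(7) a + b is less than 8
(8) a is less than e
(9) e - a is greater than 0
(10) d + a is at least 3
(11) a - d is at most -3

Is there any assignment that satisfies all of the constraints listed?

Constraints 3, 4, 5, 6, and 9 give e < d, d < b, b < c, c ≤ a, a < e. Chaining: e < d < b < c ≤ a < e, which forces e < e — impossible.

Unsatisfiable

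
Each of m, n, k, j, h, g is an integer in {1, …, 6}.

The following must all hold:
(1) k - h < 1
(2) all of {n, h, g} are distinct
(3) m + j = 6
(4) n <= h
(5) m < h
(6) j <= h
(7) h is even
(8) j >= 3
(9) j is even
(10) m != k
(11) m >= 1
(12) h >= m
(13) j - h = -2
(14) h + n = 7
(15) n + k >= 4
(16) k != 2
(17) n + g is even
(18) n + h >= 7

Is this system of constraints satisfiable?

One satisfying assignment is m = 2, n = 1, k = 5, j = 4, h = 6, g = 5.
For the less obvious constraints — constraint 1: k - h = -1; constraint 3: m + j = 6 — and the others hold by inspection.

Satisfiable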